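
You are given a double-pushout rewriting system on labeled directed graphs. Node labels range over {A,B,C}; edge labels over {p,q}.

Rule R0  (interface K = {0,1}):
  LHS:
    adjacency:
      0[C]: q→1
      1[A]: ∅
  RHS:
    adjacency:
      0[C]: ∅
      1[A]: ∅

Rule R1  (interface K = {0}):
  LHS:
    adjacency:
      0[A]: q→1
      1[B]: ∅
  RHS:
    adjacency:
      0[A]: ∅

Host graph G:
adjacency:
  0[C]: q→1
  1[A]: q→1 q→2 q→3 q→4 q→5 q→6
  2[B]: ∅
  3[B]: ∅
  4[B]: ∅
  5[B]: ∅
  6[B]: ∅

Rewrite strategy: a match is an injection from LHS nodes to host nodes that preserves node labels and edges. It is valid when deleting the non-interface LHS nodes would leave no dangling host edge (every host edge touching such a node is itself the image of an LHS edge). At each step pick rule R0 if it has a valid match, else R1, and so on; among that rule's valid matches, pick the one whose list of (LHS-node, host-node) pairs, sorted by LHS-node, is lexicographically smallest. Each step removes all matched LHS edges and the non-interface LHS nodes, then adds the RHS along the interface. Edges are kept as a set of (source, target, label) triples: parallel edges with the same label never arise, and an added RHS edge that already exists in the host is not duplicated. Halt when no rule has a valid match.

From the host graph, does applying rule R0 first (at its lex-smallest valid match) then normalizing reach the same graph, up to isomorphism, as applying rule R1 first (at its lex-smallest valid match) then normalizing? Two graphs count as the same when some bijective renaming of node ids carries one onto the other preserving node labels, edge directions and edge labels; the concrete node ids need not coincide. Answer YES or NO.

Answer: YES

Rewrite trace:
branch R0-first: apply at {0↦0, 1↦1} → |E|=6, then 5 more step(s) → NF |V|=2 |E|=1 V={0:C, 1:A} E=1-q->1
branch R1-first: apply at {0↦1, 1↦2} → |E|=6, then 5 more step(s) → NF |V|=2 |E|=1 V={0:C, 1:A} E=1-q->1
graphs isomorphic (equal up to label-preserving node renaming)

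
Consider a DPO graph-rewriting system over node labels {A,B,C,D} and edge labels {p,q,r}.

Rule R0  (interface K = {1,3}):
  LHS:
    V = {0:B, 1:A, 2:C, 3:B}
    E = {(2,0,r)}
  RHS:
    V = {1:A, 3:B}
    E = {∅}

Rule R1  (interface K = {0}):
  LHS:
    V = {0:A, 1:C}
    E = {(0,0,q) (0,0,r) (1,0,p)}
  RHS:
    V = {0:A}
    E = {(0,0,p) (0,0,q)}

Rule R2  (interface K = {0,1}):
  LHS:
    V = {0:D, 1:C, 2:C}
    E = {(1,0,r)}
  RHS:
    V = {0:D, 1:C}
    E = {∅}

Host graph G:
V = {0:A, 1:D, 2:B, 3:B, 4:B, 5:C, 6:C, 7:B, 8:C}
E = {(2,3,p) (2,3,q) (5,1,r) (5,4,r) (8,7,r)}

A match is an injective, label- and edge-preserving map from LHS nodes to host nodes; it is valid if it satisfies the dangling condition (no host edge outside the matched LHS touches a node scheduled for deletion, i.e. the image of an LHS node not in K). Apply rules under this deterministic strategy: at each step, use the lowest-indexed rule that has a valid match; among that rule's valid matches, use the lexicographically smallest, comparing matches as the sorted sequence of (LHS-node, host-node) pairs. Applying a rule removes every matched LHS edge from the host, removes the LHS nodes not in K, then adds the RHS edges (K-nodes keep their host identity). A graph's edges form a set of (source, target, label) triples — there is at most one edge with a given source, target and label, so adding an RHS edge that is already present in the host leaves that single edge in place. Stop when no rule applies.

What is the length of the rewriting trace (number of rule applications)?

[0] host  ⇒  9 nodes, 5 edges  {2-p->3 2-q->3 5-r->1 5-r->4 8-r->7}
[1] R0 @ {0↦7, 1↦0, 2↦8, 3↦2}  ⇒  7 nodes, 4 edges  {2-p->3 2-q->3 5-r->1 5-r->4}
[2] R2 @ {0↦1, 1↦5, 2↦6}  ⇒  6 nodes, 3 edges  {2-p->3 2-q->3 5-r->4}
[3] R0 @ {0↦4, 1↦0, 2↦5, 3↦2}  ⇒  4 nodes, 2 edges  {2-p->3 2-q->3}
halt: no rule applies after step 3

Answer: 3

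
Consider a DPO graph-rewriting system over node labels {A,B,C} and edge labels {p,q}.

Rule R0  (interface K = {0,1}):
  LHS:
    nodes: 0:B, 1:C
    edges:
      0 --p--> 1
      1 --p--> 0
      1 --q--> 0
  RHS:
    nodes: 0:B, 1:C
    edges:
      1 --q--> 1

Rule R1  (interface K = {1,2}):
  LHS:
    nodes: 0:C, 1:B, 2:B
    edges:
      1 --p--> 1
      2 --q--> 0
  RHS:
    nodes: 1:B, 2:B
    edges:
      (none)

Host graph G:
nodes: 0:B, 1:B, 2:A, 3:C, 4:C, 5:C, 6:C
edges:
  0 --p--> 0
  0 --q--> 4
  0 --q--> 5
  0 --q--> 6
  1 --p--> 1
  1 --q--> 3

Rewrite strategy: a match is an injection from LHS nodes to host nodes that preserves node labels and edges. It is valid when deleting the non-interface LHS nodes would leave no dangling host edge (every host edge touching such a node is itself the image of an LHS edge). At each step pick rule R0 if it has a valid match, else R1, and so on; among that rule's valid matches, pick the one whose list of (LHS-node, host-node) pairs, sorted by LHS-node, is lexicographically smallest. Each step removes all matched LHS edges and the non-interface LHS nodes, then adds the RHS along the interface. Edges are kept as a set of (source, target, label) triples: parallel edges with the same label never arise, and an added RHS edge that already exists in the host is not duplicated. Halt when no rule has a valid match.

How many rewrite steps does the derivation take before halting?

Answer: 2

Rewrite trace:
initial: |V|=7 |E|=6  E = 0-p->0 0-q->4 0-q->5 0-q->6 1-p->1 1-q->3
step 1: apply R1 at {0↦3, 1↦0, 2↦1}  → |V|=6 |E|=4  E = 0-q->4 0-q->5 0-q->6 1-p->1
step 2: apply R1 at {0↦4, 1↦1, 2↦0}  → |V|=5 |E|=2  E = 0-q->5 0-q->6
halt: no rule applies after step 2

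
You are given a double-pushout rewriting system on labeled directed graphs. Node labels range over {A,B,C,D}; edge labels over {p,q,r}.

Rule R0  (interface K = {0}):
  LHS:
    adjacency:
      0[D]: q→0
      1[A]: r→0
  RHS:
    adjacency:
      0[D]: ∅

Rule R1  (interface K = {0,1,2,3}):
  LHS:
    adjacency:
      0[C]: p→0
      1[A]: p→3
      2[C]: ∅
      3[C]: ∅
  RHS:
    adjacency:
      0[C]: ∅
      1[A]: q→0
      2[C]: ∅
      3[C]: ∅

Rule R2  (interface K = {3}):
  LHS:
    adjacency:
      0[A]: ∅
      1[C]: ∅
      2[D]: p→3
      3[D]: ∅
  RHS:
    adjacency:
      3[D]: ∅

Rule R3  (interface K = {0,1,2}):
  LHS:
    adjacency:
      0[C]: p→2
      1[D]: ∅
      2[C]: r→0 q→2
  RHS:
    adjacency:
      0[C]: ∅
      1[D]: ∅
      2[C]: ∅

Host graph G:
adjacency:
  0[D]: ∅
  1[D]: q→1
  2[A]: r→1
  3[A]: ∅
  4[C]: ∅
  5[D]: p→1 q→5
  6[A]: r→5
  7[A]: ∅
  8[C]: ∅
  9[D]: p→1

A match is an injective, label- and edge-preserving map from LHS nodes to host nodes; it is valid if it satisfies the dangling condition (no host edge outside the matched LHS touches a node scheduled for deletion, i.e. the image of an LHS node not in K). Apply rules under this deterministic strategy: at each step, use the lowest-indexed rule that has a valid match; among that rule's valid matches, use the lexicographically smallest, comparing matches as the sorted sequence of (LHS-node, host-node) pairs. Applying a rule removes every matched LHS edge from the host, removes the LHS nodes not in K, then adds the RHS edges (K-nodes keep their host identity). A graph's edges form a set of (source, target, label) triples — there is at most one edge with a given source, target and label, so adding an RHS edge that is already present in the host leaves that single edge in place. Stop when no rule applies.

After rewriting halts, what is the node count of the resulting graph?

initial: |V|=10 |E|=6  E = 1-q->1 2-r->1 5-p->1 5-q->5 6-r->5 9-p->1
step 1: apply R0 at {0↦1, 1↦2}  → |V|=9 |E|=4  E = 5-p->1 5-q->5 6-r->5 9-p->1
step 2: apply R0 at {0↦5, 1↦6}  → |V|=8 |E|=2  E = 5-p->1 9-p->1
step 3: apply R2 at {0↦3, 1↦4, 2↦5, 3↦1}  → |V|=5 |E|=1  E = 9-p->1
step 4: apply R2 at {0↦7, 1↦8, 2↦9, 3↦1}  → |V|=2 |E|=0  E = ∅
halt: no rule applies after step 4
NF nodes: {0:D, 1:D}

Answer: 2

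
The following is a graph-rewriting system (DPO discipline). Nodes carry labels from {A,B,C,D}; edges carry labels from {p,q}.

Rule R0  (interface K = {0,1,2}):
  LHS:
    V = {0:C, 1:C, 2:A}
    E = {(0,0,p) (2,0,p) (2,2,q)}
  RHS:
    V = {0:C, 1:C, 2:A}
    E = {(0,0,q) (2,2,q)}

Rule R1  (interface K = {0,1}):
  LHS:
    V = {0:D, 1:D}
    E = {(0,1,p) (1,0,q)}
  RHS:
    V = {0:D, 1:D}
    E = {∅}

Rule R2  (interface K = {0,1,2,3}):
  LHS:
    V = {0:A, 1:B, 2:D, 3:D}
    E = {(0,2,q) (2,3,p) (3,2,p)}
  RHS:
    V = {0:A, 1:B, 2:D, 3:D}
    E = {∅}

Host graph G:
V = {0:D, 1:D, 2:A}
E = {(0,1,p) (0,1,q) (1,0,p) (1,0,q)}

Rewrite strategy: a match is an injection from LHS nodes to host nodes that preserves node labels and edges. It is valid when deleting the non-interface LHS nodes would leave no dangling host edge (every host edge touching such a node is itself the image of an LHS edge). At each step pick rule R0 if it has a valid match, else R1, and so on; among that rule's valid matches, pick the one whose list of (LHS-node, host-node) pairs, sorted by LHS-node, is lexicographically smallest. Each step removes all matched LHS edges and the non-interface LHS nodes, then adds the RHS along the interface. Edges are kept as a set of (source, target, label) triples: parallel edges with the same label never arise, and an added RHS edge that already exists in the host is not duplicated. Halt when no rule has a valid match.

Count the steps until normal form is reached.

Answer: 2

Steps:
initial: |V|=3 |E|=4  E = 0-p->1 0-q->1 1-p->0 1-q->0
step 1: apply R1 at {0↦0, 1↦1}  → |V|=3 |E|=2  E = 0-q->1 1-p->0
step 2: apply R1 at {0↦1, 1↦0}  → |V|=3 |E|=0  E = ∅
normal form: no rule applies after step 2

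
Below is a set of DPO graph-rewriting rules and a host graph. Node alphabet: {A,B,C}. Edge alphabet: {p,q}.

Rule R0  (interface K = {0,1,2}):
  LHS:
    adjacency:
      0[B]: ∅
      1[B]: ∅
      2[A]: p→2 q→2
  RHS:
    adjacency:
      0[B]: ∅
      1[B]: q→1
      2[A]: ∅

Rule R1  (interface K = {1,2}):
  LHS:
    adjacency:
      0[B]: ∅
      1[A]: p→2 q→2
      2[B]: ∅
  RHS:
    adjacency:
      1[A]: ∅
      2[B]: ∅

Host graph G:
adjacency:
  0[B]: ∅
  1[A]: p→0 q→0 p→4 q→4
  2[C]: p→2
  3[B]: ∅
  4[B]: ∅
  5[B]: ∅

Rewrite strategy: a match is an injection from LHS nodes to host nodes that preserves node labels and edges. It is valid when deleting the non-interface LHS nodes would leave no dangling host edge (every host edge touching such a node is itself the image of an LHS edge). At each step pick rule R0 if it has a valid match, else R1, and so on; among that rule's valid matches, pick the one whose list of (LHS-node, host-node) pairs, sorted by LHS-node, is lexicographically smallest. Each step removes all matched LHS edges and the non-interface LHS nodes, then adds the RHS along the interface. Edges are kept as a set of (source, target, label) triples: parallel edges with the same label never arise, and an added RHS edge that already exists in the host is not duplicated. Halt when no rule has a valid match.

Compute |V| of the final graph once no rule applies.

initial: |V|=6 |E|=5  E = 1-p->0 1-q->0 1-p->4 1-q->4 2-p->2
step 1: apply R1 at {0↦3, 1↦1, 2↦0}  → |V|=5 |E|=3  E = 1-p->4 1-q->4 2-p->2
step 2: apply R1 at {0↦0, 1↦1, 2↦4}  → |V|=4 |E|=1  E = 2-p->2
normal form: no rule applies after step 2
NF nodes: {1:A, 2:C, 4:B, 5:B}

Answer: 4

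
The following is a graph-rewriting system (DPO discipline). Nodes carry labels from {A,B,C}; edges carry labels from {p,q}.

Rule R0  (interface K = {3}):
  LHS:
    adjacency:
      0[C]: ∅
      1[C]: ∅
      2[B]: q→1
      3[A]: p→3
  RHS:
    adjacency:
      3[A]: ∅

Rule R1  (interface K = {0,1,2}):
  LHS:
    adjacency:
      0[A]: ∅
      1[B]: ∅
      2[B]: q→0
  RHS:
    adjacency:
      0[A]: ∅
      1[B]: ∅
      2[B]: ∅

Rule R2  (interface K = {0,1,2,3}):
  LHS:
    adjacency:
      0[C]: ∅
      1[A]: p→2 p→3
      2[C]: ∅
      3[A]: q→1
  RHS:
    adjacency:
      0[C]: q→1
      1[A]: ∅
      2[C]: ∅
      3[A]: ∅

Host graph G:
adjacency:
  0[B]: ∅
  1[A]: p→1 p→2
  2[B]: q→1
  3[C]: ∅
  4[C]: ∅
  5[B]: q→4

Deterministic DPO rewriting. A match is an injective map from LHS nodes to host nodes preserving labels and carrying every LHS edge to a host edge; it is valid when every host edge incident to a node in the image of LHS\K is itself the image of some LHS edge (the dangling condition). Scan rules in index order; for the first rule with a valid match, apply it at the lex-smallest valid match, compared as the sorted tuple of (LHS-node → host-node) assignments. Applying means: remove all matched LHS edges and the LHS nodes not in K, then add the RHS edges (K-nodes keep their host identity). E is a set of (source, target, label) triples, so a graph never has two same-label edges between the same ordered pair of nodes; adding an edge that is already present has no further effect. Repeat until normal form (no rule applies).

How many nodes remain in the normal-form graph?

Answer: 3

Derivation:
start.  V:6 E:4  edges: 1-p->1 1-p->2 2-q->1 5-q->4
1. fire R0 via {0↦3, 1↦4, 2↦5, 3↦1}  →  V:3 E:2  edges: 1-p->2 2-q->1
2. fire R1 via {0↦1, 1↦0, 2↦2}  →  V:3 E:1  edges: 1-p->2
final graph: no rule applies after step 2
NF nodes: {0:B, 1:A, 2:B}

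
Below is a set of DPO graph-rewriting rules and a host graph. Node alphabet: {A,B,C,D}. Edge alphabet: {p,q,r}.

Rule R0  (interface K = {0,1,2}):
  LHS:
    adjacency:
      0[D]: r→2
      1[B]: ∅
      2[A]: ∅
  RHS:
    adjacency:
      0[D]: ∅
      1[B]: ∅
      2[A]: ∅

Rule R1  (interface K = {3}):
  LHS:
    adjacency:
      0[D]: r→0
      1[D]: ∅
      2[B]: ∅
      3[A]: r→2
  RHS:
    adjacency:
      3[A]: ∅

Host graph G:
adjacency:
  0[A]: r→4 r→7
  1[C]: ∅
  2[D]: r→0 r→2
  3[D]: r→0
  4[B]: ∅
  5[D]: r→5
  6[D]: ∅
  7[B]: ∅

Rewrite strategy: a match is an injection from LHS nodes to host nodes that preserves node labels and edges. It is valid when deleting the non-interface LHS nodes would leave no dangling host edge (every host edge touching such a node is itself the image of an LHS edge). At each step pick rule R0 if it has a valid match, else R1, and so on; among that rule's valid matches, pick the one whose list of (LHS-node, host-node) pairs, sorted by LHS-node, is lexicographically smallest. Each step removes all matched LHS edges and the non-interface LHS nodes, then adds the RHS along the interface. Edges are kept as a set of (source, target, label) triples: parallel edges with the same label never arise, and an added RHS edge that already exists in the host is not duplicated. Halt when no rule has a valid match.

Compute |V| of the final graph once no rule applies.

[0] host  ⇒  8 nodes, 6 edges  {0-r->4 0-r->7 2-r->0 2-r->2 3-r->0 5-r->5}
[1] R0 @ {0↦2, 1↦4, 2↦0}  ⇒  8 nodes, 5 edges  {0-r->4 0-r->7 2-r->2 3-r->0 5-r->5}
[2] R0 @ {0↦3, 1↦4, 2↦0}  ⇒  8 nodes, 4 edges  {0-r->4 0-r->7 2-r->2 5-r->5}
[3] R1 @ {0↦2, 1↦3, 2↦4, 3↦0}  ⇒  5 nodes, 2 edges  {0-r->7 5-r->5}
[4] R1 @ {0↦5, 1↦6, 2↦7, 3↦0}  ⇒  2 nodes, 0 edges  {∅}
final graph: no rule applies after step 4
NF nodes: {0:A, 1:C}

Answer: 2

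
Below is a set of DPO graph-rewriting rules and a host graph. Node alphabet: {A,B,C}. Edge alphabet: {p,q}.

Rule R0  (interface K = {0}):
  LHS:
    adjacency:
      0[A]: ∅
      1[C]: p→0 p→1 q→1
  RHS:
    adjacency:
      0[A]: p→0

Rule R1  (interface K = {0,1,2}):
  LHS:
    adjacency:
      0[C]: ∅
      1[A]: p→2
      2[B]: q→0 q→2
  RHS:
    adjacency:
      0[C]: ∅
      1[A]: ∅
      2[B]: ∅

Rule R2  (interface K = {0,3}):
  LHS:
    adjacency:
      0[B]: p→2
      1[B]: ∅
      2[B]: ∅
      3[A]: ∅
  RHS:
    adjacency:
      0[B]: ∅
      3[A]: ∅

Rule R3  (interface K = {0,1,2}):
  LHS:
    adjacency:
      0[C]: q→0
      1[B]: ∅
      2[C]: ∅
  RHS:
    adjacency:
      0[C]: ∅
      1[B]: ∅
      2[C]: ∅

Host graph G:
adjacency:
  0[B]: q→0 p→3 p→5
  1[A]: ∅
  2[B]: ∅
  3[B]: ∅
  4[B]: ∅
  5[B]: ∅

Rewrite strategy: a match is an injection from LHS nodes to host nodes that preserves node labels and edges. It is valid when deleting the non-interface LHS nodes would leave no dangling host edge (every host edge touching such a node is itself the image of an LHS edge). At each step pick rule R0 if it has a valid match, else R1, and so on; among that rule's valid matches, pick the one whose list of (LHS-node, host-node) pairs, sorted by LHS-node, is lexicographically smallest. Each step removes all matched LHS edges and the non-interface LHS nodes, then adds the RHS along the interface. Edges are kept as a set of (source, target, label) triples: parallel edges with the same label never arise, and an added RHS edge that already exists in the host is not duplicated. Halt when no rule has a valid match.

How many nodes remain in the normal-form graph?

[0] host  ⇒  6 nodes, 3 edges  {0-q->0 0-p->3 0-p->5}
[1] R2 @ {0↦0, 1↦2, 2↦3, 3↦1}  ⇒  4 nodes, 2 edges  {0-q->0 0-p->5}
[2] R2 @ {0↦0, 1↦4, 2↦5, 3↦1}  ⇒  2 nodes, 1 edges  {0-q->0}
final graph: no rule applies after step 2
NF nodes: {0:B, 1:A}

Answer: 2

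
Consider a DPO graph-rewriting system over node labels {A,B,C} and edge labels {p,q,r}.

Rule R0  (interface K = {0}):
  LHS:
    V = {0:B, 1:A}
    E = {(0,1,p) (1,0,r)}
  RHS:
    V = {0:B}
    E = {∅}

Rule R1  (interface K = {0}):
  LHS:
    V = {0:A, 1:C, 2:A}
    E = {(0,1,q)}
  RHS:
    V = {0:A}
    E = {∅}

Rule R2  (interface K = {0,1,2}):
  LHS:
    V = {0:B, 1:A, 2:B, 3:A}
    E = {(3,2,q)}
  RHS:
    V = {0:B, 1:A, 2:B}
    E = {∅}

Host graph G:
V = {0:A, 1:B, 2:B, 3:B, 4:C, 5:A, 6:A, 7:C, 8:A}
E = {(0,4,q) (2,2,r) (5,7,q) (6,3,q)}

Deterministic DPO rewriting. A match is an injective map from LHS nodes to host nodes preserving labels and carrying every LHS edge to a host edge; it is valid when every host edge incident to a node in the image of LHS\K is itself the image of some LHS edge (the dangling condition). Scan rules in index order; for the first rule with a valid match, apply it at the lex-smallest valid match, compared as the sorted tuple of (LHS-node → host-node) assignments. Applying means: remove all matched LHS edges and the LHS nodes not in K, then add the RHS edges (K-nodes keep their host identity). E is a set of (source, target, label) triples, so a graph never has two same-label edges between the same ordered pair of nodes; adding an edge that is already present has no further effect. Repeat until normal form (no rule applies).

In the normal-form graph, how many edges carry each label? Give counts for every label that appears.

[0] host  ⇒  9 nodes, 4 edges  {0-q->4 2-r->2 5-q->7 6-q->3}
[1] R1 @ {0↦0, 1↦4, 2↦8}  ⇒  7 nodes, 3 edges  {2-r->2 5-q->7 6-q->3}
[2] R1 @ {0↦5, 1↦7, 2↦0}  ⇒  5 nodes, 2 edges  {2-r->2 6-q->3}
[3] R2 @ {0↦1, 1↦5, 2↦3, 3↦6}  ⇒  4 nodes, 1 edges  {2-r->2}
normal form: no rule applies after step 3
NF edges: [(2, 2, 'r')]

Answer: r:1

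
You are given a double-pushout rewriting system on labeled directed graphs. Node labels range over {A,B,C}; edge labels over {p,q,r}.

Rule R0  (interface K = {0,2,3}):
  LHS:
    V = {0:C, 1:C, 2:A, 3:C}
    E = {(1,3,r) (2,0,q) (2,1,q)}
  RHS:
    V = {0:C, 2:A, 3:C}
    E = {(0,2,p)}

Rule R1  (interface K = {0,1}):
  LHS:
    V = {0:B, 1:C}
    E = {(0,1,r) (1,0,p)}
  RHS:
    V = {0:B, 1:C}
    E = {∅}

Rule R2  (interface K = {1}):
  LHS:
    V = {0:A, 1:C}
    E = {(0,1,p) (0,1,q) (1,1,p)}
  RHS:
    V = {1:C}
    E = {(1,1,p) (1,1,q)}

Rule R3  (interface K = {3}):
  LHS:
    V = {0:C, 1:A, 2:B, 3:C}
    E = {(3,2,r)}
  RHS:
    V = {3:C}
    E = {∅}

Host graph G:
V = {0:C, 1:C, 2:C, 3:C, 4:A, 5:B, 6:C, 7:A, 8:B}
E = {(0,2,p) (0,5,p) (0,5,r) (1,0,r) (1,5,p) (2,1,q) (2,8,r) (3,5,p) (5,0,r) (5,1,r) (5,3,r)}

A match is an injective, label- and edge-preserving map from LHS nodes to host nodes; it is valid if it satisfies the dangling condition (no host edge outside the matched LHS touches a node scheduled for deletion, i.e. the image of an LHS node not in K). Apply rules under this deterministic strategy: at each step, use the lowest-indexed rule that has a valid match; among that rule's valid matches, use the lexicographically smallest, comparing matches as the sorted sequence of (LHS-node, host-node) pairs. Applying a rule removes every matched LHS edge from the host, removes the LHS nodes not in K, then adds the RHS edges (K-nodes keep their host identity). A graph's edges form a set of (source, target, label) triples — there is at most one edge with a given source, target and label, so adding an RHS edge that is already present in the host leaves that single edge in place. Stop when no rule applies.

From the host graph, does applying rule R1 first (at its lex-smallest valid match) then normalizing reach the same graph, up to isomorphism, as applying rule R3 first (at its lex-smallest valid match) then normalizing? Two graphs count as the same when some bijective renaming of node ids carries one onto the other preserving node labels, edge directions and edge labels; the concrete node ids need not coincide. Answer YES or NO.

branch R1-first: apply at {0↦5, 1↦0} → |E|=9, then 4 more step(s) → NF |V|=3 |E|=3 V={0:C, 1:C, 2:C} E=0-p->2 1-r->0 2-q->1
branch R3-first: apply at {0↦6, 1↦4, 2↦8, 3↦2} → |E|=10, then 4 more step(s) → NF |V|=3 |E|=3 V={0:C, 1:C, 2:C} E=0-p->2 1-r->0 2-q->1
graphs isomorphic (equal up to label-preserving node renaming)

Answer: YES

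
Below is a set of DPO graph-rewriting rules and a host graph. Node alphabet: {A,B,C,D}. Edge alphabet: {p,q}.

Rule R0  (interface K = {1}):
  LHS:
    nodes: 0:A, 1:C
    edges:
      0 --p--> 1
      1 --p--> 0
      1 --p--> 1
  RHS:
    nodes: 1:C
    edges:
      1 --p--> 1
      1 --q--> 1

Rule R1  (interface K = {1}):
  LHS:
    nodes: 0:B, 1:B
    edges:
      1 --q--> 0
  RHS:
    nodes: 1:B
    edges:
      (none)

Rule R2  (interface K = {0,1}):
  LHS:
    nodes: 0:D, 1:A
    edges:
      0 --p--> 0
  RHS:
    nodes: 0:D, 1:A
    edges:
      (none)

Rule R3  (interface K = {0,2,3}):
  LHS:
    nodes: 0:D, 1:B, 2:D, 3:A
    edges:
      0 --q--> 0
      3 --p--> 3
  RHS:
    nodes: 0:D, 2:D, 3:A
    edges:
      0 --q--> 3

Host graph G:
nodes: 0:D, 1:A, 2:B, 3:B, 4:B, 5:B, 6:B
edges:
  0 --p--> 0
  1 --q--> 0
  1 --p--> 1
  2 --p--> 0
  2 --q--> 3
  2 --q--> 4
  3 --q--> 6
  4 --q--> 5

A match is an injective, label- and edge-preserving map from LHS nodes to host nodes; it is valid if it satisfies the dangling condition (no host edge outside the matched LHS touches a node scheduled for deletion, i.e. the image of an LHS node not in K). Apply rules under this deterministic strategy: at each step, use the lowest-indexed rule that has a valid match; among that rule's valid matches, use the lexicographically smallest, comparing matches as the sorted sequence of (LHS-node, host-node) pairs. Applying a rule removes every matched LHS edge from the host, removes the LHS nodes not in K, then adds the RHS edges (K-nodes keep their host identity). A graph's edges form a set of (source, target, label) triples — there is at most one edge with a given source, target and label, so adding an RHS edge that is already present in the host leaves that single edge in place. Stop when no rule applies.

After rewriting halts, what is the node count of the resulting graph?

Answer: 3

Steps:
initial: |V|=7 |E|=8  E = 0-p->0 1-q->0 1-p->1 2-p->0 2-q->3 2-q->4 3-q->6 4-q->5
step 1: apply R1 at {0↦5, 1↦4}  → |V|=6 |E|=7  E = 0-p->0 1-q->0 1-p->1 2-p->0 2-q->3 2-q->4 3-q->6
step 2: apply R1 at {0↦4, 1↦2}  → |V|=5 |E|=6  E = 0-p->0 1-q->0 1-p->1 2-p->0 2-q->3 3-q->6
step 3: apply R1 at {0↦6, 1↦3}  → |V|=4 |E|=5  E = 0-p->0 1-q->0 1-p->1 2-p->0 2-q->3
step 4: apply R1 at {0↦3, 1↦2}  → |V|=3 |E|=4  E = 0-p->0 1-q->0 1-p->1 2-p->0
step 5: apply R2 at {0↦0, 1↦1}  → |V|=3 |E|=3  E = 1-q->0 1-p->1 2-p->0
final graph: no rule applies after step 5
NF nodes: {0:D, 1:A, 2:B}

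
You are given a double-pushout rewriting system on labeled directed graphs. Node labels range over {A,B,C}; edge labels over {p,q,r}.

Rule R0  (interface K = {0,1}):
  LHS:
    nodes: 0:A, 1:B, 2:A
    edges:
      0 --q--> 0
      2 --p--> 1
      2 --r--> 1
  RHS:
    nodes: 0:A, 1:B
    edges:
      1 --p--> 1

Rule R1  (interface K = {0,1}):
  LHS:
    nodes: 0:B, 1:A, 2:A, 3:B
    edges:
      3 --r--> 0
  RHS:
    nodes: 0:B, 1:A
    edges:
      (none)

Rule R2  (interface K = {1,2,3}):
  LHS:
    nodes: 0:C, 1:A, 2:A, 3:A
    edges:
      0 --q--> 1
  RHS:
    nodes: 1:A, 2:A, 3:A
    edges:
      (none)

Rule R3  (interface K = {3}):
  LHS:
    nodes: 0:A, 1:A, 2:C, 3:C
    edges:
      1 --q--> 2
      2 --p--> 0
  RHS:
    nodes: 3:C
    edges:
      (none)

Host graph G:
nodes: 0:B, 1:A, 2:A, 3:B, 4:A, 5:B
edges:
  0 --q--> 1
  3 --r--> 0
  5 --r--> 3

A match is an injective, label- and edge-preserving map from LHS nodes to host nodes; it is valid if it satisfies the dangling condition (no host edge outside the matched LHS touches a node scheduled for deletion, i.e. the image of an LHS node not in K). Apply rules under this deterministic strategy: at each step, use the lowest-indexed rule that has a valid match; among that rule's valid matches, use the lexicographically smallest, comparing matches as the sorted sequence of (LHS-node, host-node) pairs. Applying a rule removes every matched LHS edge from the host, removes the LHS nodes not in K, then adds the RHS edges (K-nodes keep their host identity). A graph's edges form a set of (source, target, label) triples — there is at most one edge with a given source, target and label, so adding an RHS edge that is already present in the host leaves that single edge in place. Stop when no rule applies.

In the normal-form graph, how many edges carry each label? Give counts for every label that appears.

start.  V:6 E:3  edges: 0-q->1 3-r->0 5-r->3
1. fire R1 via {0↦3, 1↦1, 2↦2, 3↦5}  →  V:4 E:2  edges: 0-q->1 3-r->0
2. fire R1 via {0↦0, 1↦1, 2↦4, 3↦3}  →  V:2 E:1  edges: 0-q->1
halt: no rule applies after step 2
NF edges: [(0, 1, 'q')]

Answer: q:1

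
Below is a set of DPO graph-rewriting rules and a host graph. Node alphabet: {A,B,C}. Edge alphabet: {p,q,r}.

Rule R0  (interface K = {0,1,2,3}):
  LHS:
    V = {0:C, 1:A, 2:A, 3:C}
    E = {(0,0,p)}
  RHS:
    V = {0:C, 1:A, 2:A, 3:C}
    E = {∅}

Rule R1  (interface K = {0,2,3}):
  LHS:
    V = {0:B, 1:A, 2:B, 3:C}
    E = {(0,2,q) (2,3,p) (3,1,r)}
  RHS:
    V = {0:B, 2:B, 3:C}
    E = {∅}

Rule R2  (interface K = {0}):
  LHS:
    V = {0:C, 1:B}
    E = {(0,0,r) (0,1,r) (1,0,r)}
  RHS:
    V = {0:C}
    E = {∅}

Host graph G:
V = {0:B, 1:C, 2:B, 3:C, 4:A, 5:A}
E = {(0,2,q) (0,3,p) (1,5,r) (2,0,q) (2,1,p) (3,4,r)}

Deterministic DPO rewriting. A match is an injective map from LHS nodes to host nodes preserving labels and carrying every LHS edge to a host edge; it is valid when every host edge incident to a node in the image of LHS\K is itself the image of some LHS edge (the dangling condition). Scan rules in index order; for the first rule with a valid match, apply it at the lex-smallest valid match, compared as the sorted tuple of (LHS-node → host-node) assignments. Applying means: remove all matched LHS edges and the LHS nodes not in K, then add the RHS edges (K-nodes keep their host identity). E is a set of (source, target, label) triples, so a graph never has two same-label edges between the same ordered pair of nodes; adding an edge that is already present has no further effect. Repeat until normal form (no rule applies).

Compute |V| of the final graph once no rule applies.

[0] host  ⇒  6 nodes, 6 edges  {0-q->2 0-p->3 1-r->5 2-q->0 2-p->1 3-r->4}
[1] R1 @ {0↦0, 1↦5, 2↦2, 3↦1}  ⇒  5 nodes, 3 edges  {0-p->3 2-q->0 3-r->4}
[2] R1 @ {0↦2, 1↦4, 2↦0, 3↦3}  ⇒  4 nodes, 0 edges  {∅}
normal form: no rule applies after step 2
NF nodes: {0:B, 1:C, 2:B, 3:C}

Answer: 4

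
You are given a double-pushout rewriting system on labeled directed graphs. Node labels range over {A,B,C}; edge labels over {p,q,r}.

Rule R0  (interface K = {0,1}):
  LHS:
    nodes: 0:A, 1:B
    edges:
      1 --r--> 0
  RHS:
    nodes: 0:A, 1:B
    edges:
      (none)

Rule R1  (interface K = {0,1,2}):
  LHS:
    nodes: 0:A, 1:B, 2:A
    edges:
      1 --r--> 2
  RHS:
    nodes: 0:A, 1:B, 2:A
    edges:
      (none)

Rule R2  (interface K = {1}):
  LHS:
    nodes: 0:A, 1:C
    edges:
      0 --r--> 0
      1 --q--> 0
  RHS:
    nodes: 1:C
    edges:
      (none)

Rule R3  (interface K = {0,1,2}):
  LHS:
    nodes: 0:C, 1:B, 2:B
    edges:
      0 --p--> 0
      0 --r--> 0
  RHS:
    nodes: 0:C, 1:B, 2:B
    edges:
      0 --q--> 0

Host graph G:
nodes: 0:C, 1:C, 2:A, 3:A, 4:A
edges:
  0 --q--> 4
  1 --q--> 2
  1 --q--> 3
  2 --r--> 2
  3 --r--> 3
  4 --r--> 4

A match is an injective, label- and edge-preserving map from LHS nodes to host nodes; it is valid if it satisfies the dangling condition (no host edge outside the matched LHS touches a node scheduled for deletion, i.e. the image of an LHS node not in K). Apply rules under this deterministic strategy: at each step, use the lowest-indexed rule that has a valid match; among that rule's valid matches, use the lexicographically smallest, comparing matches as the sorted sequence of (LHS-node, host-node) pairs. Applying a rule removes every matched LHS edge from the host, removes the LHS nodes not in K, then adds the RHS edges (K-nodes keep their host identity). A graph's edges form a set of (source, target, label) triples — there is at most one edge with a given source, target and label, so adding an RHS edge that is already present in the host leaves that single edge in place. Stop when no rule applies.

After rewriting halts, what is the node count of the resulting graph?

Answer: 2

Derivation:
initial: |V|=5 |E|=6  E = 0-q->4 1-q->2 1-q->3 2-r->2 3-r->3 4-r->4
step 1: apply R2 at {0↦2, 1↦1}  → |V|=4 |E|=4  E = 0-q->4 1-q->3 3-r->3 4-r->4
step 2: apply R2 at {0↦3, 1↦1}  → |V|=3 |E|=2  E = 0-q->4 4-r->4
step 3: apply R2 at {0↦4, 1↦0}  → |V|=2 |E|=0  E = ∅
normal form: no rule applies after step 3
NF nodes: {0:C, 1:C}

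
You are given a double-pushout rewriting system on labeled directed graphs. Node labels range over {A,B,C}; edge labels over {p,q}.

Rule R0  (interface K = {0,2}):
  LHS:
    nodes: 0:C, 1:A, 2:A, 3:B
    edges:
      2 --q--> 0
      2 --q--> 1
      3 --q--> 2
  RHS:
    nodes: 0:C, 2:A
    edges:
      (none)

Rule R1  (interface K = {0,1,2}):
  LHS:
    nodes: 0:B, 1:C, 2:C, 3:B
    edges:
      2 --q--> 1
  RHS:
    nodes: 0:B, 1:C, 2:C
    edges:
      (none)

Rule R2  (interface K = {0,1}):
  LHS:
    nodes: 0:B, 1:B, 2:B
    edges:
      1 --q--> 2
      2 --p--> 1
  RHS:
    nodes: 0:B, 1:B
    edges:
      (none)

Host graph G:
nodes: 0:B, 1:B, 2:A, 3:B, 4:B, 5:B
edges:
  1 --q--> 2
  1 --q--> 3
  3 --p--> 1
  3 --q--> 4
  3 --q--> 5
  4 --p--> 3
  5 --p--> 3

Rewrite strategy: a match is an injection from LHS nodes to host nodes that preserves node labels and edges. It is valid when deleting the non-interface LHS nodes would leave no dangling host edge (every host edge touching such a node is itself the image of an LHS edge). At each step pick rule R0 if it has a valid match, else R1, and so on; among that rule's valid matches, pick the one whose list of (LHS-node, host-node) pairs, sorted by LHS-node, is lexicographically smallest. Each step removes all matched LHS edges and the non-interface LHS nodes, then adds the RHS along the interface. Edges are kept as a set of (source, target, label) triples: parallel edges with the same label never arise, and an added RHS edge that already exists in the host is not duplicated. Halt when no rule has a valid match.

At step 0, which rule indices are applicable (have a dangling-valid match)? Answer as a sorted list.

R0: no valid match — LHS pattern not found
R1: no valid match — LHS pattern not found
R2: 6 valid matches — {0↦0, 1↦3, 2↦4}, {0↦0, 1↦3, 2↦5}, {0↦1, 1↦3, 2↦4} (+3 more)

Answer: [R2]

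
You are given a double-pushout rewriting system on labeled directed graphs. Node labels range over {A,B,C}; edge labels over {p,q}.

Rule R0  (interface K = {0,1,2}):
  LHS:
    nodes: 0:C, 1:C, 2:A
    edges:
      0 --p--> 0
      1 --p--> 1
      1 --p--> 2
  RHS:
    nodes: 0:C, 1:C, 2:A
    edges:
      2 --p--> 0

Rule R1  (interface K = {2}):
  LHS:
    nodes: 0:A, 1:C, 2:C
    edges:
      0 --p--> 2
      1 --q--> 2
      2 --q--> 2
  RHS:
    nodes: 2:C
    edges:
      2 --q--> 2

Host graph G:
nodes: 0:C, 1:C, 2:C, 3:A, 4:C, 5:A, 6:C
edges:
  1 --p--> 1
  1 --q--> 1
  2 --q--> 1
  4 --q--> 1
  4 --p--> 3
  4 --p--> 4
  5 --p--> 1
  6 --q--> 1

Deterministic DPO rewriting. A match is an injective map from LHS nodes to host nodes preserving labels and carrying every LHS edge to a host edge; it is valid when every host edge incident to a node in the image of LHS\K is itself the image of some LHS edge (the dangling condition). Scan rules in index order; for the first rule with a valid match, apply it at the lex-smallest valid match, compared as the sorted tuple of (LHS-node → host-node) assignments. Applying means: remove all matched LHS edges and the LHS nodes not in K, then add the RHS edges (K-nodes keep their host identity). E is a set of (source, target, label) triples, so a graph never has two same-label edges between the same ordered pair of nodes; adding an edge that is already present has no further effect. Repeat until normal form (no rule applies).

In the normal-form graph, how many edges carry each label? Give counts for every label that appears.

Answer: q:2

Rewrite trace:
[0] host  ⇒  7 nodes, 8 edges  {1-p->1 1-q->1 2-q->1 4-q->1 4-p->3 4-p->4 5-p->1 6-q->1}
[1] R0 @ {0↦1, 1↦4, 2↦3}  ⇒  7 nodes, 6 edges  {1-q->1 2-q->1 3-p->1 4-q->1 5-p->1 6-q->1}
[2] R1 @ {0↦3, 1↦2, 2↦1}  ⇒  5 nodes, 4 edges  {1-q->1 4-q->1 5-p->1 6-q->1}
[3] R1 @ {0↦5, 1↦4, 2↦1}  ⇒  3 nodes, 2 edges  {1-q->1 6-q->1}
final graph: no rule applies after step 3
NF edges: [(1, 1, 'q'), (6, 1, 'q')]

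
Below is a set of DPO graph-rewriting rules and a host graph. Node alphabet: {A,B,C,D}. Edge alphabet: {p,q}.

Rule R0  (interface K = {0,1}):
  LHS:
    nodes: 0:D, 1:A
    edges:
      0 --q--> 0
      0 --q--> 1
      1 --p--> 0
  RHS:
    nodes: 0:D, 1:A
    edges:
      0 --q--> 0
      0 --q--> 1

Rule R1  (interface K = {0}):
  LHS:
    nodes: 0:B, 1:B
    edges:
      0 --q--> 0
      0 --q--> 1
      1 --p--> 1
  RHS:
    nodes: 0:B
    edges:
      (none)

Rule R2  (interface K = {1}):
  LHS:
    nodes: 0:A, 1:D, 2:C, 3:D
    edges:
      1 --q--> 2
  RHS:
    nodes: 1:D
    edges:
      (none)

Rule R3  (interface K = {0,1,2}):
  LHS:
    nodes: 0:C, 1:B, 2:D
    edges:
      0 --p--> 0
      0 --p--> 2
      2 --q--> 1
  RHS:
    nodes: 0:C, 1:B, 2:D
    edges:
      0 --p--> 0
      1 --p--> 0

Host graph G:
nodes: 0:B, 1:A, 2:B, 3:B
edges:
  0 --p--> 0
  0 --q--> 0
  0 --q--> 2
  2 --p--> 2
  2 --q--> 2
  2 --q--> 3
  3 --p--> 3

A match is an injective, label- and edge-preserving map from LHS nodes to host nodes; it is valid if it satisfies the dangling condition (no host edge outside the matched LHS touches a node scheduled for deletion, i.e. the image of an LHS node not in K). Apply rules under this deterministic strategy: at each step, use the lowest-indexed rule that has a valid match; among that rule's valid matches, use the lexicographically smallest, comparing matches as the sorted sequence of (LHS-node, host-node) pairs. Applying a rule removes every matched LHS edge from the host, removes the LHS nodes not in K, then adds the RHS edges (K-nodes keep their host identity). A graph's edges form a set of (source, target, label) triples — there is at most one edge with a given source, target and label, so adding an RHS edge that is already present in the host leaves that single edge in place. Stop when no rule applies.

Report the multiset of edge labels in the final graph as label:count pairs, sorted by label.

Answer: p:1

Steps:
start.  V:4 E:7  edges: 0-p->0 0-q->0 0-q->2 2-p->2 2-q->2 2-q->3 3-p->3
1. fire R1 via {0↦2, 1↦3}  →  V:3 E:4  edges: 0-p->0 0-q->0 0-q->2 2-p->2
2. fire R1 via {0↦0, 1↦2}  →  V:2 E:1  edges: 0-p->0
halt: no rule applies after step 2
NF edges: [(0, 0, 'p')]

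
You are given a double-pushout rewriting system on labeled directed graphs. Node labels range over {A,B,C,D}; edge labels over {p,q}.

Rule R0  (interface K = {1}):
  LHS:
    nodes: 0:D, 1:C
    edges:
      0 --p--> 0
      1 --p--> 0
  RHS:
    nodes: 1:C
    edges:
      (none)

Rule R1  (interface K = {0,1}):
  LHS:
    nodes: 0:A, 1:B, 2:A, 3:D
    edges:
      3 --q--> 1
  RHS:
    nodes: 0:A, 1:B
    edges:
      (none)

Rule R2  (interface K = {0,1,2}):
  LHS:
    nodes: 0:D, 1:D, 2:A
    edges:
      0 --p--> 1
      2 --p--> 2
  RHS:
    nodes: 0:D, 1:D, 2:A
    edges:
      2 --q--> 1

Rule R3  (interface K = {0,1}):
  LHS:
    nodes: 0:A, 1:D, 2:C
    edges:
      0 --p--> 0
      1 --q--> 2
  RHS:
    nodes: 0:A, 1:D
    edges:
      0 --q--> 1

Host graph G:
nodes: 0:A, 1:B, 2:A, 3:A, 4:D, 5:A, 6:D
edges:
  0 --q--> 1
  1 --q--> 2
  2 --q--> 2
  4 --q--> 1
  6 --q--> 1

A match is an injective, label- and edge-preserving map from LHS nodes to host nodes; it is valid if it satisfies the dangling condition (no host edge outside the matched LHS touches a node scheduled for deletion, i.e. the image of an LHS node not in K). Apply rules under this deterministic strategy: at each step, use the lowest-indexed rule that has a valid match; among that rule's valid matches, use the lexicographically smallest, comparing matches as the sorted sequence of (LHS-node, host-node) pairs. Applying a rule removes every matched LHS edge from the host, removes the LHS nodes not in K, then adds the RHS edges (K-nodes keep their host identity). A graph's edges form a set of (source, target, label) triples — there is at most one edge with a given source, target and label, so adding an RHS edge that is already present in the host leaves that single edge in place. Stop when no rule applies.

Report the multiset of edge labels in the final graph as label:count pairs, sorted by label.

Answer: q:3

Steps:
initial: |V|=7 |E|=5  E = 0-q->1 1-q->2 2-q->2 4-q->1 6-q->1
step 1: apply R1 at {0↦0, 1↦1, 2↦3, 3↦4}  → |V|=5 |E|=4  E = 0-q->1 1-q->2 2-q->2 6-q->1
step 2: apply R1 at {0↦0, 1↦1, 2↦5, 3↦6}  → |V|=3 |E|=3  E = 0-q->1 1-q->2 2-q->2
normal form: no rule applies after step 2
NF edges: [(0, 1, 'q'), (1, 2, 'q'), (2, 2, 'q')]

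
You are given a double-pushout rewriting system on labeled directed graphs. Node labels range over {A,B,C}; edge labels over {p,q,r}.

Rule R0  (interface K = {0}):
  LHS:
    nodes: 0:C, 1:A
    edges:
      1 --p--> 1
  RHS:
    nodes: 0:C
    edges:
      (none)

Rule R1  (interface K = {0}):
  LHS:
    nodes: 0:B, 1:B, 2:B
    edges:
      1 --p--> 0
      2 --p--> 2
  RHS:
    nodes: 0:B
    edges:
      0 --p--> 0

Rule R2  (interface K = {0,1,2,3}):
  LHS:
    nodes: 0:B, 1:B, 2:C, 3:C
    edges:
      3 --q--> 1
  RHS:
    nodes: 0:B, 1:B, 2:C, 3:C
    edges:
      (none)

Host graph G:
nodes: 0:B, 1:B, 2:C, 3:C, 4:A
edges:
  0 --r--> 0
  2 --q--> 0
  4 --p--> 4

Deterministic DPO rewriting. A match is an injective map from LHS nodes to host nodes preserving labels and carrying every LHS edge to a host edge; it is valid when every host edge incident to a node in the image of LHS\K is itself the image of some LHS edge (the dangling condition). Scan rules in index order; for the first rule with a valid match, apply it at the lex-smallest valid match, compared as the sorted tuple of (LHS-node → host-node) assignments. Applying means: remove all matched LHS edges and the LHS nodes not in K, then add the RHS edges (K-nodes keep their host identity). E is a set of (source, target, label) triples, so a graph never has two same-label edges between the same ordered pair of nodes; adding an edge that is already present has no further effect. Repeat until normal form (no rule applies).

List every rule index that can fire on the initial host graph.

Answer: [R0,R2]

Steps:
R0: 2 valid matches — {0↦2, 1↦4}, {0↦3, 1↦4}
R1: no valid match — LHS pattern not found
R2: 1 valid match — {0↦1, 1↦0, 2↦3, 3↦2}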